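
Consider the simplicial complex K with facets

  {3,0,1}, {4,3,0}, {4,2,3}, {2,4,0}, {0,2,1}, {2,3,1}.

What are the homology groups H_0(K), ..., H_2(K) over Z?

H_0 = Z,  H_1 = 0,  H_2 = Z.

Fix the vertex order 0 < 1 < 2 < 3 < 4 and write every simplex with vertices in increasing order. Then dim K = 2 and the simplices of K are:

  0-simplices (5): [0], [1], [2], [3], [4]
  1-simplices (9): [0,1], [0,2], [0,3], [0,4], [1,2], [1,3], [2,3], [2,4], [3,4]
  2-simplices (6): [0,1,2], [0,1,3], [0,2,4], [0,3,4], [1,2,3], [2,3,4]

Hence C_0 ≅ Z^5, C_1 ≅ Z^9, C_2 ≅ Z^6.

The boundary map ∂_1: C_1 → C_0 maps an edge to its endpoints' difference, ∂[p,q] = q − p.
The resulting 5×9 matrix has rank 4, and its Smith normal form has invariant factors (1,1,1,1).

∂_2: C_2 → C_1 maps a triangle to the signed sum of its edges. For instance
  ∂[0,2,4] = [2,4] − [0,4] + [0,2],
  ∂[0,1,2] = [1,2] − [0,2] + [0,1].
As a 9×6 matrix over Z this has rank 5, with invariant factors (1,1,1,1,1).

Now H_k = ker ∂_k / im ∂_{k+1}, so:

  H_0: rank C_0 − rank ∂_1 = 5 − 4 = 1, and the invariant factors of ∂_1 are all 1, so H_0 ≅ Z.
  H_1: rank ker ∂_1 − rank ∂_2 = (9 − 4) − 5 = 0, and the invariant factors of ∂_2 are all 1, so H_1 ≅ 0.
  H_2: rank ker ∂_2 − rank ∂_3 = (6 − 5) − 0 = 1, and there is no ∂_3, so H_2 ≅ Z.

As a check, the Euler characteristic is 5 − 9 + 6 = 2, which agrees with 1 − 0 + 1 = 2.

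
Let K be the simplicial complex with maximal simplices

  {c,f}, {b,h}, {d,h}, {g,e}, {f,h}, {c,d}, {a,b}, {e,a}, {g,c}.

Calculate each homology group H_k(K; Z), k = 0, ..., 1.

H_0 ≅ Z,  H_1 ≅ Z^2.

We work with the vertex ordering a < b < c < d < e < f < g < h. The simplices of K, each written with vertices in increasing order, are:

  0-simplices (8): a, b, c, d, e, f, g, h
  1-simplices (9): ab, ae, bh, cd, cf, cg, dh, eg, fh

so the chain groups are C_0 ≅ Z^8, C_1 ≅ Z^9.

The boundary map ∂_1: C_1 → C_0 maps an edge to its endpoints' difference, ∂[p,q] = q − p.
As a 8×9 matrix over Z this has rank 7, with invariant factors (1,1,1,1,1,1,1).

Computing H_k = (kernel of ∂_k) / (image of ∂_{k+1}):

  H_0: rank C_0 − rank ∂_1 = 8 − 7 = 1, and the invariant factors of ∂_1 are all 1, so H_0 = Z.
  H_1: rank ker ∂_1 − rank ∂_2 = (9 − 7) − 0 = 2, and there is no ∂_2, so H_1 = Z^2.

As a check, the Euler characteristic is 8 − 9 = -1, which agrees with 1 − 2 = -1.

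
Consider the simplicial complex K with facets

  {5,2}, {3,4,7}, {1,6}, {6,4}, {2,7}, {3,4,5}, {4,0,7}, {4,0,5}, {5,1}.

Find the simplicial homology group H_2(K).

H_2 ≅ 0.

Fix the vertex order 0 < 1 < 2 < 3 < 4 < 5 < 6 < 7 and write every simplex with vertices in increasing order. Then dim K = 2 and the simplices of K are:

  0-simplices (8): [0], [1], [2], [3], [4], [5], [6], [7]
  1-simplices (13): [0,4], [0,5], [0,7], [1,5], [1,6], [2,5], [2,7], [3,4], [3,5], [3,7], [4,5], [4,6], [4,7]
  2-simplices (4): [0,4,5], [0,4,7], [3,4,5], [3,4,7]

Hence C_0 ≅ Z^8, C_1 ≅ Z^13, C_2 ≅ Z^4.

The boundary map ∂_1: C_1 → C_0 is given by ∂[p,q] = [q] − [p]. For instance
  ∂[0,5] = [5] − [0].
The resulting 8×13 matrix has rank 7, and its Smith normal form has invariant factors (1,1,1,1,1,1,1).

The boundary map ∂_2: C_2 → C_1 sends each 2-simplex [p,q,r] to [q,r] − [p,r] + [p,q]. For instance
  ∂[3,4,7] = [4,7] − [3,7] + [3,4],
  ∂[0,4,5] = [4,5] − [0,5] + [0,4].
The resulting 13×4 matrix has rank 4, and its Smith normal form has invariant factors (1,1,1,1).

Now H_k = ker ∂_k / im ∂_{k+1}, so:

  H_2: rank ker ∂_2 − rank ∂_3 = (4 − 4) − 0 = 0, and there is no ∂_3, so H_2 = 0.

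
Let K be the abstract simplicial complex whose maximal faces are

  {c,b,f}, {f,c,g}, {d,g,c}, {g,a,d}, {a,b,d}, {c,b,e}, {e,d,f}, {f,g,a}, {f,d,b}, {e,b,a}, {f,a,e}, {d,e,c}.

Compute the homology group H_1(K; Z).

Order the vertices as a < b < c < d < e < f < g. Listing each simplex with vertices in this order, K has dimension 2 with simplices:

  0-simplices (7): a, b, c, d, e, f, g
  1-simplices (18): ab, ad, ae, af, ag, bc, bd, be, bf, cd, ce, cf, cg, de, df, dg, ef, fg
  2-simplices (12): abd, abe, adg, aef, afg, bce, bcf, bdf, cde, cdg, cfg, def

Hence C_0 ≅ Z^7, C_1 ≅ Z^18, C_2 ≅ Z^12.

∂_1: C_1 → C_0 maps an edge to its endpoints' difference, ∂[p,q] = q − p.
This gives a 7×18 integer matrix of rank 6; reducing to Smith normal form yields diagonal entries (1,1,1,1,1,1).

∂_2: C_2 → C_1 sends each 2-simplex [p,q,r] to [q,r] − [p,r] + [p,q]. For instance
  ∂adg = dg − ag + ad,
  ∂afg = fg − ag + af.
The resulting 18×12 matrix has rank 12, and its Smith normal form has invariant factors (1,1,1,1,1,1,1,1,1,1,1,2).

Now H_k = ker ∂_k / im ∂_{k+1}, so:

  H_1: rank ker ∂_1 − rank ∂_2 = (18 − 6) − 12 = 0, and ∂_2 has invariant factor 2 > 1, so H_1 ≅ Z_2.

H_1 = Z_2.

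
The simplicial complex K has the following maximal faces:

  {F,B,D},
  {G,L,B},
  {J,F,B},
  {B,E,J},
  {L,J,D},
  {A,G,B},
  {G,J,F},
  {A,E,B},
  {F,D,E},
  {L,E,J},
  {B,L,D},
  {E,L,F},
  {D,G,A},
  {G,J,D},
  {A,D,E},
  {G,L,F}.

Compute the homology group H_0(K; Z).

H_0 = Z.

Fix the vertex order A < B < D < E < F < G < J < L and write every simplex with vertices in increasing order. Then dim K = 2 and the simplices of K are:

  0-simplices (8): A, B, D, E, F, G, J, L
  1-simplices (24): AB, AD, AE, AG, BD, BE, BF, BG, BJ, BL, DE, DF, DG, DJ, DL, EF, EJ, EL, FG, FJ, FL, GJ, GL, JL
  2-simplices (16): ABE, ABG, ADE, ADG, BDF, BDL, BEJ, BFJ, BGL, DEF, DGJ, DJL, EFL, EJL, FGJ, FGL

Hence C_0 ≅ Z^8, C_1 ≅ Z^24, C_2 ≅ Z^16.

Boundary ∂_1: C_1 → C_0 is given by ∂[p,q] = [q] − [p]. For instance
  ∂GJ = J − G.
The 8×24 boundary matrix has rank 7 and Smith normal form diag(1,1,1,1,1,1,1).

The boundary map ∂_2: C_2 → C_1 maps a triangle to the signed sum of its edges. For instance
  ∂BEJ = EJ − BJ + BE,
  ∂EFL = FL − EL + EF.
This gives a 24×16 integer matrix of rank 15; reducing to Smith normal form yields diagonal entries (1,1,1,1,1,1,1,1,1,1,1,1,1,1,1).

From H_k ≅ ker(∂_k) / im(∂_{k+1}) we obtain:

  H_0: rank C_0 − rank ∂_1 = 8 − 7 = 1, and the invariant factors of ∂_1 are all 1, so H_0 = Z.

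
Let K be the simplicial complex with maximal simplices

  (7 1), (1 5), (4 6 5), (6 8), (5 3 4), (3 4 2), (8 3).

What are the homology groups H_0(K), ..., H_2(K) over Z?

Take the total order 1 < 2 < 3 < 4 < 5 < 6 < 7 < 8 on the vertex set. Then K (dimension 2) consists of the simplices:

  0-simplices (8): [1], [2], [3], [4], [5], [6], [7], [8]
  1-simplices (11): [1,5], [1,7], [2,3], [2,4], [3,4], [3,5], [3,8], [4,5], [4,6], [5,6], [6,8]
  2-simplices (3): [2,3,4], [3,4,5], [4,5,6]

so the chain groups are C_0 ≅ Z^8, C_1 ≅ Z^11, C_2 ≅ Z^3.

The boundary map ∂_1: C_1 → C_0 is given by ∂[p,q] = [q] − [p]. For instance
  ∂[4,6] = [6] − [4].
The resulting 8×11 matrix has rank 7, and its Smith normal form has invariant factors (1,1,1,1,1,1,1).

The boundary map ∂_2: C_2 → C_1 acts by ∂[p,q,r] = [q,r] − [p,r] + [p,q]. For instance
  ∂[3,4,5] = [4,5] − [3,5] + [3,4],
  ∂[4,5,6] = [5,6] − [4,6] + [4,5].
As a 11×3 matrix over Z this has rank 3, with invariant factors (1,1,1).

Computing H_k = (kernel of ∂_k) / (image of ∂_{k+1}):

  H_0: rank C_0 − rank ∂_1 = 8 − 7 = 1, and the invariant factors of ∂_1 are all 1, so H_0 ≅ Z.
  H_1: rank ker ∂_1 − rank ∂_2 = (11 − 7) − 3 = 1, and the invariant factors of ∂_2 are all 1, so H_1 ≅ Z.
  H_2: rank ker ∂_2 − rank ∂_3 = (3 − 3) − 0 = 0, and there is no ∂_3, so H_2 ≅ 0.

H_0 ≅ Z,  H_1 ≅ Z,  H_2 = 0.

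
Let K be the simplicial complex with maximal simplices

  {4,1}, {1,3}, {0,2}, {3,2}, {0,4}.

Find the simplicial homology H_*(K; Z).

H_0 = Z,  H_1 = Z.

Order the vertices as 0 < 1 < 2 < 3 < 4. Listing each simplex with vertices in this order, K has dimension 1 with simplices:

  0-simplices (5): [0], [1], [2], [3], [4]
  1-simplices (5): [0,2], [0,4], [1,3], [1,4], [2,3]

so the chain groups are C_0 ≅ Z^5, C_1 ≅ Z^5.

Boundary ∂_1: C_1 → C_0 sends each edge [p,q] (with p < q) to q − p. For instance
  ∂[1,4] = [4] − [1].
As a 5×5 matrix over Z this has rank 4, with invariant factors (1,1,1,1).

From H_k ≅ ker(∂_k) / im(∂_{k+1}) we obtain:

  H_0: rank C_0 − rank ∂_1 = 5 − 4 = 1, and the invariant factors of ∂_1 are all 1, so H_0 ≅ Z.
  H_1: rank ker ∂_1 − rank ∂_2 = (5 − 4) − 0 = 1, and there is no ∂_2, so H_1 ≅ Z.

As a check, the Euler characteristic is 5 − 5 = 0, which agrees with 1 − 1 = 0.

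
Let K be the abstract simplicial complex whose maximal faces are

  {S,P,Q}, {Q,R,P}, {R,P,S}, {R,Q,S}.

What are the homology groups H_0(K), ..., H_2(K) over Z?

K has 4 vertices, 6 edges, 4 triangles.
rank ∂_0 = 0, rank ∂_1 = 3 ⇒ b_0 = 4 − 0 − 3 = 1; all invariant factors of ∂_1 are 1 so no torsion. So H_0 = Z.
rank ∂_1 = 3, rank ∂_2 = 3 ⇒ b_1 = 6 − 3 − 3 = 0; all invariant factors of ∂_2 are 1 so no torsion. So H_1 = 0.
rank ∂_2 = 3, rank ∂_3 = 0 ⇒ b_2 = 4 − 3 − 0 = 1. So H_2 = Z.

H_0 ≅ Z,  H_1 = 0,  H_2 ≅ Z.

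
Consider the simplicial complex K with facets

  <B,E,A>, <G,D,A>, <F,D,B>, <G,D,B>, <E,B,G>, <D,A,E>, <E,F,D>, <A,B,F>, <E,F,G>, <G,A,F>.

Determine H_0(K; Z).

H_0 ≅ Z.

Fix the vertex order A < B < D < E < F < G and write every simplex with vertices in increasing order. Then dim K = 2 and the simplices of K are:

  0-simplices (6): A, B, D, E, F, G
  1-simplices (15): AB, AD, AE, AF, AG, BD, BE, BF, BG, DE, DF, DG, EF, EG, FG
  2-simplices (10): ABE, ABF, ADE, ADG, AFG, BDF, BDG, BEG, DEF, EFG

Hence C_0 ≅ Z^6, C_1 ≅ Z^15, C_2 ≅ Z^10.

∂_1: C_1 → C_0 sends each edge [p,q] (with p < q) to q − p. For instance
  ∂BF = F − B.
As a 6×15 matrix over Z this has rank 5, with invariant factors (1,1,1,1,1).

Boundary ∂_2: C_2 → C_1 acts by ∂[p,q,r] = [q,r] − [p,r] + [p,q]. For instance
  ∂BEG = EG − BG + BE,
  ∂AFG = FG − AG + AF.
As a 15×10 matrix over Z this has rank 10, with invariant factors (1,1,1,1,1,1,1,1,1,2).

From H_k ≅ ker(∂_k) / im(∂_{k+1}) we obtain:

  H_0: rank C_0 − rank ∂_1 = 6 − 5 = 1, and the invariant factors of ∂_1 are all 1, so H_0 ≅ Z.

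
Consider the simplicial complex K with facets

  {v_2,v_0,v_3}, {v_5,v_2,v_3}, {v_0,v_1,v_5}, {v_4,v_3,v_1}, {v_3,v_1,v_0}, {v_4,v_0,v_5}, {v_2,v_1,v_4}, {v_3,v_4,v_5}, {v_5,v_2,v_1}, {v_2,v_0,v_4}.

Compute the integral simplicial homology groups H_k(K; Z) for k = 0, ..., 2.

H_0 ≅ Z,  H_1 ≅ Z/2Z,  H_2 = 0.

We work with the vertex ordering v_0 < v_1 < v_2 < v_3 < v_4 < v_5. The simplices of K, each written with vertices in increasing order, are:

  0-simplices (6): [v_0], [v_1], [v_2], [v_3], [v_4], [v_5]
  1-simplices (15): (15 of them)
  2-simplices (10): [v_0,v_1,v_3], [v_0,v_1,v_5], [v_0,v_2,v_3], [v_0,v_2,v_4], [v_0,v_4,v_5], [v_1,v_2,v_4], [v_1,v_2,v_5], [v_1,v_3,v_4], [v_2,v_3,v_5], [v_3,v_4,v_5]

Hence C_0 ≅ Z^6, C_1 ≅ Z^15, C_2 ≅ Z^10.

Boundary ∂_1: C_1 → C_0 sends each edge [p,q] (with p < q) to q − p. For instance
  ∂[v_3,v_4] = [v_4] − [v_3].
The 6×15 boundary matrix has rank 5 and Smith normal form diag(1,1,1,1,1).

∂_2: C_2 → C_1 acts by ∂[p,q,r] = [q,r] − [p,r] + [p,q]. For instance
  ∂[v_2,v_3,v_5] = [v_3,v_5] − [v_2,v_5] + [v_2,v_3],
  ∂[v_1,v_3,v_4] = [v_3,v_4] − [v_1,v_4] + [v_1,v_3].
The resulting 15×10 matrix has rank 10, and its Smith normal form has invariant factors (1,1,1,1,1,1,1,1,1,2).

Computing H_k = (kernel of ∂_k) / (image of ∂_{k+1}):

  H_0: rank C_0 − rank ∂_1 = 6 − 5 = 1, and the invariant factors of ∂_1 are all 1, so H_0 ≅ Z.
  H_1: rank ker ∂_1 − rank ∂_2 = (15 − 5) − 10 = 0, and ∂_2 has invariant factor 2 > 1, so H_1 ≅ Z/2Z.
  H_2: rank ker ∂_2 − rank ∂_3 = (10 − 10) − 0 = 0, and there is no ∂_3, so H_2 ≅ 0.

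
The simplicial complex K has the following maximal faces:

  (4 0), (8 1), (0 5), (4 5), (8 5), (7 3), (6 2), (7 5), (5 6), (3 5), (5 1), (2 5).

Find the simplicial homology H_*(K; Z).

We work with the vertex ordering 0 < 1 < 2 < 3 < 4 < 5 < 6 < 7 < 8. The simplices of K, each written with vertices in increasing order, are:

  0-simplices (9): [0], [1], [2], [3], [4], [5], [6], [7], [8]
  1-simplices (12): [0,4], [0,5], [1,5], [1,8], [2,5], [2,6], [3,5], [3,7], [4,5], [5,6], [5,7], [5,8]

giving chain groups C_0 ≅ Z^9, C_1 ≅ Z^12.

∂_1: C_1 → C_0 is given by ∂[p,q] = [q] − [p].
The 9×12 boundary matrix has rank 8 and Smith normal form diag(1,1,1,1,1,1,1,1).

Now H_k = ker ∂_k / im ∂_{k+1}, so:

  H_0: rank C_0 − rank ∂_1 = 9 − 8 = 1, and the invariant factors of ∂_1 are all 1, so H_0 ≅ Z.
  H_1: rank ker ∂_1 − rank ∂_2 = (12 − 8) − 0 = 4, and there is no ∂_2, so H_1 ≅ Z^4.

(K is a triangulation of a wedge of 4 circles.)

H_0 ≅ Z,  H_1 ≅ Z^4.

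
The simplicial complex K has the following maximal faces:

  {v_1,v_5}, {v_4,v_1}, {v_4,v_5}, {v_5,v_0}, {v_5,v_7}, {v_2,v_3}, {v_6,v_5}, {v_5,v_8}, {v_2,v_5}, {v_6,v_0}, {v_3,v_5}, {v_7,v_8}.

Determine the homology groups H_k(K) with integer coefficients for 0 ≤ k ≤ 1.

We work with the vertex ordering v_0 < v_1 < v_2 < v_3 < v_4 < v_5 < v_6 < v_7 < v_8. The simplices of K, each written with vertices in increasing order, are:

  0-simplices (9): [v_0], [v_1], [v_2], [v_3], [v_4], [v_5], [v_6], [v_7], [v_8]
  1-simplices (12): [v_0,v_5], [v_0,v_6], [v_1,v_4], [v_1,v_5], [v_2,v_3], [v_2,v_5], [v_3,v_5], [v_4,v_5], [v_5,v_6], [v_5,v_7], [v_5,v_8], [v_7,v_8]

Hence C_0 ≅ Z^9, C_1 ≅ Z^12.

The boundary map ∂_1: C_1 → C_0 is given by ∂[p,q] = [q] − [p].
As a 9×12 matrix over Z this has rank 8, with invariant factors (1,1,1,1,1,1,1,1).

Computing H_k = (kernel of ∂_k) / (image of ∂_{k+1}):

  H_0: rank C_0 − rank ∂_1 = 9 − 8 = 1, and the invariant factors of ∂_1 are all 1, so H_0 = Z.
  H_1: rank ker ∂_1 − rank ∂_2 = (12 − 8) − 0 = 4, and there is no ∂_2, so H_1 = Z^4.

(K is a triangulation of a wedge of 4 circles.)

H_0 = Z,  H_1 = Z^4.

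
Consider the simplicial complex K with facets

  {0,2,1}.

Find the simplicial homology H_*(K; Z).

H_0 = Z,  H_1 = 0,  H_2 = 0.

K has 3 vertices, 3 edges, 1 triangle.
rank ∂_0 = 0, rank ∂_1 = 2 ⇒ b_0 = 3 − 0 − 2 = 1; all invariant factors of ∂_1 are 1 so no torsion. So H_0 = Z.
rank ∂_1 = 2, rank ∂_2 = 1 ⇒ b_1 = 3 − 2 − 1 = 0; all invariant factors of ∂_2 are 1 so no torsion. So H_1 = 0.
rank ∂_2 = 1, rank ∂_3 = 0 ⇒ b_2 = 1 − 1 − 0 = 0. So H_2 = 0.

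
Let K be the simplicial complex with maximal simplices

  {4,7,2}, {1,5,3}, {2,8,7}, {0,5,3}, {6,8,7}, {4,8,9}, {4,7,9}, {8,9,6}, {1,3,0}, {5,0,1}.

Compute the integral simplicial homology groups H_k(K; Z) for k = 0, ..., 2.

Order the vertices as 0 < 1 < 2 < 3 < 4 < 5 < 6 < 7 < 8 < 9. Listing each simplex with vertices in this order, K has dimension 2 with simplices:

  0-simplices (10): [0], [1], [2], [3], [4], [5], [6], [7], [8], [9]
  1-simplices (18): [0,1], [0,3], [0,5], [1,3], [1,5], [2,4], [2,7], [2,8], [3,5], [4,7], [4,8], [4,9], [6,7], [6,8], [6,9], [7,8], [7,9], [8,9]
  2-simplices (10): [0,1,3], [0,1,5], [0,3,5], [1,3,5], [2,4,7], [2,7,8], [4,7,9], [4,8,9], [6,7,8], [6,8,9]

giving chain groups C_0 ≅ Z^10, C_1 ≅ Z^18, C_2 ≅ Z^10.

Boundary ∂_1: C_1 → C_0 sends each edge [p,q] (with p < q) to q − p. For instance
  ∂[6,7] = [7] − [6].
The resulting 10×18 matrix has rank 8, and its Smith normal form has invariant factors (1,1,1,1,1,1,1,1).

Boundary ∂_2: C_2 → C_1 acts by ∂[p,q,r] = [q,r] − [p,r] + [p,q]. For instance
  ∂[2,7,8] = [7,8] − [2,8] + [2,7],
  ∂[0,1,5] = [1,5] − [0,5] + [0,1].
The resulting 18×10 matrix has rank 9, and its Smith normal form has invariant factors (1,1,1,1,1,1,1,1,1).

Reading off H_k = ker ∂_k / im ∂_{k+1}:

  H_0: rank C_0 − rank ∂_1 = 10 − 8 = 2, and the invariant factors of ∂_1 are all 1, so H_0 = Z^2.
  H_1: rank ker ∂_1 − rank ∂_2 = (18 − 8) − 9 = 1, and the invariant factors of ∂_2 are all 1, so H_1 = Z.
  H_2: rank ker ∂_2 − rank ∂_3 = (10 − 9) − 0 = 1, and there is no ∂_3, so H_2 = Z.

(K is a triangulation of the disjoint union of the 2-sphere S^2 and the cylinder S^1 x I.)

H_0 = Z^2,  H_1 = Z,  H_2 = Z.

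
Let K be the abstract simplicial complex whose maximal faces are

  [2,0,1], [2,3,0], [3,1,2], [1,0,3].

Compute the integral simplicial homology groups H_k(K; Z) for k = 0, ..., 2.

We work with the vertex ordering 0 < 1 < 2 < 3. The simplices of K, each written with vertices in increasing order, are:

  0-simplices (4): [0], [1], [2], [3]
  1-simplices (6): [0,1], [0,2], [0,3], [1,2], [1,3], [2,3]
  2-simplices (4): [0,1,2], [0,1,3], [0,2,3], [1,2,3]

Hence C_0 ≅ Z^4, C_1 ≅ Z^6, C_2 ≅ Z^4.

Boundary ∂_1: C_1 → C_0 sends each edge [p,q] (with p < q) to q − p.
As a 4×6 matrix over Z this has rank 3, with invariant factors (1,1,1).

The boundary map ∂_2: C_2 → C_1 sends each 2-simplex [p,q,r] to [q,r] − [p,r] + [p,q]. For instance
  ∂[0,1,3] = [1,3] − [0,3] + [0,1],
  ∂[0,2,3] = [2,3] − [0,3] + [0,2].
The 6×4 boundary matrix has rank 3 and Smith normal form diag(1,1,1).

From H_k ≅ ker(∂_k) / im(∂_{k+1}) we obtain:

  H_0: rank C_0 − rank ∂_1 = 4 − 3 = 1, and the invariant factors of ∂_1 are all 1, so H_0 ≅ Z.
  H_1: rank ker ∂_1 − rank ∂_2 = (6 − 3) − 3 = 0, and the invariant factors of ∂_2 are all 1, so H_1 ≅ 0.
  H_2: rank ker ∂_2 − rank ∂_3 = (4 − 3) − 0 = 1, and there is no ∂_3, so H_2 ≅ Z.

H_0 = Z,  H_1 = 0,  H_2 = Z.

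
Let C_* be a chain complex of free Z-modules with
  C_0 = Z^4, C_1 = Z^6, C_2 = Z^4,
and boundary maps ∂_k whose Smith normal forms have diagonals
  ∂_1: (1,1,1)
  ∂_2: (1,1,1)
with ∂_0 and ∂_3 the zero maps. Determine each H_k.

H_0 = Z,  H_1 = 0,  H_2 = Z.

H_0: b_0 = 4 − 0 − 3 = 1; torsion from ∂_1 factors > 1: none. So H_0 = Z.
H_1: b_1 = 6 − 3 − 3 = 0; torsion from ∂_2 factors > 1: none. So H_1 = 0.
H_2: b_2 = 4 − 3 − 0 = 1; torsion from ∂_3 factors > 1: none. So H_2 = Z.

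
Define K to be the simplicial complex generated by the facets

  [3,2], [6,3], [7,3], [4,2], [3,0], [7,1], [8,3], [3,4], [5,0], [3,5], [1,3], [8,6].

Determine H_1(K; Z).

We work with the vertex ordering 0 < 1 < 2 < 3 < 4 < 5 < 6 < 7 < 8. The simplices of K, each written with vertices in increasing order, are:

  0-simplices (9): [0], [1], [2], [3], [4], [5], [6], [7], [8]
  1-simplices (12): [0,3], [0,5], [1,3], [1,7], [2,3], [2,4], [3,4], [3,5], [3,6], [3,7], [3,8], [6,8]

giving chain groups C_0 ≅ Z^9, C_1 ≅ Z^12.

∂_1: C_1 → C_0 is given by ∂[p,q] = [q] − [p]. For instance
  ∂[0,5] = [5] − [0].
The 9×12 boundary matrix has rank 8 and Smith normal form diag(1,1,1,1,1,1,1,1).

Computing H_k = (kernel of ∂_k) / (image of ∂_{k+1}):

  H_1: rank ker ∂_1 − rank ∂_2 = (12 − 8) − 0 = 4, and there is no ∂_2, so H_1 ≅ Z^4.

(K is a triangulation of a wedge of 4 circles.)

H_1 ≅ Z^4.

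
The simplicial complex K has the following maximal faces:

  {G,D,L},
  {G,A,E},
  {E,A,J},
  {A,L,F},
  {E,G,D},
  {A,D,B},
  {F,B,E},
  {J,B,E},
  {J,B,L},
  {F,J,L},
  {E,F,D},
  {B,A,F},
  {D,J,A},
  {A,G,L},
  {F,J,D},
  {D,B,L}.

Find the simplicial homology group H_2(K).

Fix the vertex order A < B < D < E < F < G < J < L and write every simplex with vertices in increasing order. Then dim K = 2 and the simplices of K are:

  0-simplices (8): A, B, D, E, F, G, J, L
  1-simplices (24): AB, AD, AE, AF, AG, AJ, AL, BD, BE, BF, BJ, BL, DE, DF, DG, DJ, DL, EF, EG, EJ, FJ, FL, GL, JL
  2-simplices (16): ABD, ABF, ADJ, AEG, AEJ, AFL, AGL, BDL, BEF, BEJ, BJL, DEF, DEG, DFJ, DGL, FJL

Hence C_0 ≅ Z^8, C_1 ≅ Z^24, C_2 ≅ Z^16.

The boundary map ∂_1: C_1 → C_0 sends each edge [p,q] (with p < q) to q − p.
This gives a 8×24 integer matrix of rank 7; reducing to Smith normal form yields diagonal entries (1,1,1,1,1,1,1).

The boundary map ∂_2: C_2 → C_1 sends each 2-simplex [p,q,r] to [q,r] − [p,r] + [p,q]. For instance
  ∂AEJ = EJ − AJ + AE,
  ∂ABF = BF − AF + AB.
The 24×16 boundary matrix has rank 15 and Smith normal form diag(1,1,1,1,1,1,1,1,1,1,1,1,1,1,1).

Now H_k = ker ∂_k / im ∂_{k+1}, so:

  H_2: rank ker ∂_2 − rank ∂_3 = (16 − 15) − 0 = 1, and there is no ∂_3, so H_2 = Z.

H_2 = Z.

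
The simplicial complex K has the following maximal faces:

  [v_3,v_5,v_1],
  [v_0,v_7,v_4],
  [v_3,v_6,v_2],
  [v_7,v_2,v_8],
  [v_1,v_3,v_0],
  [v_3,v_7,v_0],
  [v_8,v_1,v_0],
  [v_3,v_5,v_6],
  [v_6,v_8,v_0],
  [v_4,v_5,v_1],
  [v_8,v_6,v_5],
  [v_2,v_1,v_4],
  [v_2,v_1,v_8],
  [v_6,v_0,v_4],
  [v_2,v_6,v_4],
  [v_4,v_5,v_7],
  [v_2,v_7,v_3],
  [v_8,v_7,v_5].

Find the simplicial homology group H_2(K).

Fix the vertex order v_0 < v_1 < v_2 < v_3 < v_4 < v_5 < v_6 < v_7 < v_8 and write every simplex with vertices in increasing order. Then dim K = 2 and the simplices of K are:

  0-simplices (9): [v_0], [v_1], [v_2], [v_3], [v_4], [v_5], [v_6], [v_7], [v_8]
  1-simplices (27): (27 of them)
  2-simplices (18): (18 of them)

so the chain groups are C_0 ≅ Z^9, C_1 ≅ Z^27, C_2 ≅ Z^18.

The boundary map ∂_1: C_1 → C_0 is given by ∂[p,q] = [q] − [p].
The resulting 9×27 matrix has rank 8, and its Smith normal form has invariant factors (1,1,1,1,1,1,1,1).

The boundary map ∂_2: C_2 → C_1 acts by ∂[p,q,r] = [q,r] − [p,r] + [p,q]. For instance
  ∂[v_3,v_5,v_6] = [v_5,v_6] − [v_3,v_6] + [v_3,v_5],
  ∂[v_2,v_7,v_8] = [v_7,v_8] − [v_2,v_8] + [v_2,v_7].
The 27×18 boundary matrix has rank 17 and Smith normal form diag(1,1,1,1,1,1,1,1,1,1,1,1,1,1,1,1,1).

From H_k ≅ ker(∂_k) / im(∂_{k+1}) we obtain:

  H_2: rank ker ∂_2 − rank ∂_3 = (18 − 17) − 0 = 1, and there is no ∂_3, so H_2 = Z.

(K is a triangulation of the torus T^2.)

H_2 = Z.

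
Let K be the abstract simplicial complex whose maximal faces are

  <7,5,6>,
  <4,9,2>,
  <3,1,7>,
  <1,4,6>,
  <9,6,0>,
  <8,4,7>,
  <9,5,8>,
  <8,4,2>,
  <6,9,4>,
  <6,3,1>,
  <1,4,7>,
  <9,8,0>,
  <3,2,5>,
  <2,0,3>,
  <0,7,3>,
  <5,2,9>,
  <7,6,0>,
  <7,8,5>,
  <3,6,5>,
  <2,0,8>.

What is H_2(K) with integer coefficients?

H_2 = 0.

We work with the vertex ordering 0 < 1 < 2 < 3 < 4 < 5 < 6 < 7 < 8 < 9. The simplices of K, each written with vertices in increasing order, are:

  0-simplices (10): [0], [1], [2], [3], [4], [5], [6], [7], [8], [9]
  1-simplices (30): (30 of them)
  2-simplices (20): (20 of them)

giving chain groups C_0 ≅ Z^10, C_1 ≅ Z^30, C_2 ≅ Z^20.

The boundary map ∂_1: C_1 → C_0 maps an edge to its endpoints' difference, ∂[p,q] = q − p.
The 10×30 boundary matrix has rank 9 and Smith normal form diag(1,1,1,1,1,1,1,1,1).

The boundary map ∂_2: C_2 → C_1 acts by ∂[p,q,r] = [q,r] − [p,r] + [p,q]. For instance
  ∂[1,4,6] = [4,6] − [1,6] + [1,4],
  ∂[4,6,9] = [6,9] − [4,9] + [4,6].
The 30×20 boundary matrix has rank 20 and Smith normal form diag(1,1,1,1,1,1,1,1,1,1,1,1,1,1,1,1,1,1,1,2).

Reading off H_k = ker ∂_k / im ∂_{k+1}:

  H_2: rank ker ∂_2 − rank ∂_3 = (20 − 20) − 0 = 0, and there is no ∂_3, so H_2 = 0.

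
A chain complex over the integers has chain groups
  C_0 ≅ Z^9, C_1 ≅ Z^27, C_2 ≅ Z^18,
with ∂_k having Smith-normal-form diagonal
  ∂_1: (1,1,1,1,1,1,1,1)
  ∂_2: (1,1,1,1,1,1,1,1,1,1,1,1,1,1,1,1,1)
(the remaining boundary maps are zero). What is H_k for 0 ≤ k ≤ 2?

H_0: b_0 = 9 − 0 − 8 = 1; torsion from ∂_1 factors > 1: none. So H_0 ≅ Z.
H_1: b_1 = 27 − 8 − 17 = 2; torsion from ∂_2 factors > 1: none. So H_1 ≅ Z^2.
H_2: b_2 = 18 − 17 − 0 = 1; torsion from ∂_3 factors > 1: none. So H_2 ≅ Z.

H_0 ≅ Z,  H_1 ≅ Z^2,  H_2 ≅ Z.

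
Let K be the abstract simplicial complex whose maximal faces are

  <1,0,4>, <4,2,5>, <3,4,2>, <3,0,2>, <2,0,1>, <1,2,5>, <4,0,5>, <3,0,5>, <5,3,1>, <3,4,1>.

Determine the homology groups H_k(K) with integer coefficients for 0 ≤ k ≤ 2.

H_0 = Z,  H_1 = Z/2,  H_2 = 0.

Order the vertices as 0 < 1 < 2 < 3 < 4 < 5. Listing each simplex with vertices in this order, K has dimension 2 with simplices:

  0-simplices (6): [0], [1], [2], [3], [4], [5]
  1-simplices (15): [0,1], [0,2], [0,3], [0,4], [0,5], [1,2], [1,3], [1,4], [1,5], [2,3], [2,4], [2,5], [3,4], [3,5], [4,5]
  2-simplices (10): [0,1,2], [0,1,4], [0,2,3], [0,3,5], [0,4,5], [1,2,5], [1,3,4], [1,3,5], [2,3,4], [2,4,5]

so the chain groups are C_0 ≅ Z^6, C_1 ≅ Z^15, C_2 ≅ Z^10.

∂_1: C_1 → C_0 is given by ∂[p,q] = [q] − [p]. For instance
  ∂[0,2] = [2] − [0].
As a 6×15 matrix over Z this has rank 5, with invariant factors (1,1,1,1,1).

The boundary map ∂_2: C_2 → C_1 maps a triangle to the signed sum of its edges. For instance
  ∂[0,1,4] = [1,4] − [0,4] + [0,1],
  ∂[2,3,4] = [3,4] − [2,4] + [2,3].
This gives a 15×10 integer matrix of rank 10; reducing to Smith normal form yields diagonal entries (1,1,1,1,1,1,1,1,1,2).

From H_k ≅ ker(∂_k) / im(∂_{k+1}) we obtain:

  H_0: rank C_0 − rank ∂_1 = 6 − 5 = 1, and the invariant factors of ∂_1 are all 1, so H_0 = Z.
  H_1: rank ker ∂_1 − rank ∂_2 = (15 − 5) − 10 = 0, and ∂_2 has invariant factor 2 > 1, so H_1 = Z/2.
  H_2: rank ker ∂_2 − rank ∂_3 = (10 − 10) − 0 = 0, and there is no ∂_3, so H_2 = 0.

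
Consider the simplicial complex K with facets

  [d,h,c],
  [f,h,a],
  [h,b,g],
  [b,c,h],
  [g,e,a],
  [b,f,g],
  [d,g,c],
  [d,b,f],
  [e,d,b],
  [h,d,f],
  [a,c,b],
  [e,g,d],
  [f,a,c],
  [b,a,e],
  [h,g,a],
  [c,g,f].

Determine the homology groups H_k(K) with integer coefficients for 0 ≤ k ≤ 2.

Fix the vertex order a < b < c < d < e < f < g < h and write every simplex with vertices in increasing order. Then dim K = 2 and the simplices of K are:

  0-simplices (8): a, b, c, d, e, f, g, h
  1-simplices (24): ab, ac, ae, af, ag, ah, bc, bd, be, bf, bg, bh, cd, cf, cg, ch, de, df, dg, dh, eg, fg, fh, gh
  2-simplices (16): abc, abe, acf, aeg, afh, agh, bch, bde, bdf, bfg, bgh, cdg, cdh, cfg, deg, dfh

Hence C_0 ≅ Z^8, C_1 ≅ Z^24, C_2 ≅ Z^16.

Boundary ∂_1: C_1 → C_0 maps an edge to its endpoints' difference, ∂[p,q] = q − p. For instance
  ∂bd = d − b.
The resulting 8×24 matrix has rank 7, and its Smith normal form has invariant factors (1,1,1,1,1,1,1).

The boundary map ∂_2: C_2 → C_1 acts by ∂[p,q,r] = [q,r] − [p,r] + [p,q]. For instance
  ∂cfg = fg − cg + cf,
  ∂cdh = dh − ch + cd.
The 24×16 boundary matrix has rank 15 and Smith normal form diag(1,1,1,1,1,1,1,1,1,1,1,1,1,1,1).

Reading off H_k = ker ∂_k / im ∂_{k+1}:

  H_0: rank C_0 − rank ∂_1 = 8 − 7 = 1, and the invariant factors of ∂_1 are all 1, so H_0 = Z.
  H_1: rank ker ∂_1 − rank ∂_2 = (24 − 7) − 15 = 2, and the invariant factors of ∂_2 are all 1, so H_1 = Z^2.
  H_2: rank ker ∂_2 − rank ∂_3 = (16 − 15) − 0 = 1, and there is no ∂_3, so H_2 = Z.

H_0 ≅ Z,  H_1 ≅ Z^2,  H_2 ≅ Z.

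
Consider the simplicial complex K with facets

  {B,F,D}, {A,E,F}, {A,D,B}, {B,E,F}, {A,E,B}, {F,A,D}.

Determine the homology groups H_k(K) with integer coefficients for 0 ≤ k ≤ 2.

H_0 = Z,  H_1 = 0,  H_2 = Z.

Take the total order A < B < D < E < F on the vertex set. Then K (dimension 2) consists of the simplices:

  0-simplices (5): A, B, D, E, F
  1-simplices (9): AB, AD, AE, AF, BD, BE, BF, DF, EF
  2-simplices (6): ABD, ABE, ADF, AEF, BDF, BEF

giving chain groups C_0 ≅ Z^5, C_1 ≅ Z^9, C_2 ≅ Z^6.

The boundary map ∂_1: C_1 → C_0 maps an edge to its endpoints' difference, ∂[p,q] = q − p. For instance
  ∂BF = F − B.
This gives a 5×9 integer matrix of rank 4; reducing to Smith normal form yields diagonal entries (1,1,1,1).

The boundary map ∂_2: C_2 → C_1 acts by ∂[p,q,r] = [q,r] − [p,r] + [p,q]. For instance
  ∂ABE = BE − AE + AB,
  ∂BDF = DF − BF + BD.
The resulting 9×6 matrix has rank 5, and its Smith normal form has invariant factors (1,1,1,1,1).

From H_k ≅ ker(∂_k) / im(∂_{k+1}) we obtain:

  H_0: rank C_0 − rank ∂_1 = 5 − 4 = 1, and the invariant factors of ∂_1 are all 1, so H_0 = Z.
  H_1: rank ker ∂_1 − rank ∂_2 = (9 − 4) − 5 = 0, and the invariant factors of ∂_2 are all 1, so H_1 = 0.
  H_2: rank ker ∂_2 − rank ∂_3 = (6 − 5) − 0 = 1, and there is no ∂_3, so H_2 = Z.

(K is a triangulation of the 2-sphere S^2.)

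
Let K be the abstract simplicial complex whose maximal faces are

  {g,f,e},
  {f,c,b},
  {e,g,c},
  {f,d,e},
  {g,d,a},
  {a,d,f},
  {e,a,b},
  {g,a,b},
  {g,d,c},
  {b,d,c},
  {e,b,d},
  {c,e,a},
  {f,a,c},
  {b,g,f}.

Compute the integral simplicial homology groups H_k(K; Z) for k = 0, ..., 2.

Take the total order a < b < c < d < e < f < g on the vertex set. Then K (dimension 2) consists of the simplices:

  0-simplices (7): a, b, c, d, e, f, g
  1-simplices (21): ab, ac, ad, ae, af, ag, bc, bd, be, bf, bg, cd, ce, cf, cg, de, df, dg, ef, eg, fg
  2-simplices (14): abe, abg, ace, acf, adf, adg, bcd, bcf, bde, bfg, cdg, ceg, def, efg

so the chain groups are C_0 ≅ Z^7, C_1 ≅ Z^21, C_2 ≅ Z^14.

The boundary map ∂_1: C_1 → C_0 sends each edge [p,q] (with p < q) to q − p.
This gives a 7×21 integer matrix of rank 6; reducing to Smith normal form yields diagonal entries (1,1,1,1,1,1).

The boundary map ∂_2: C_2 → C_1 acts by ∂[p,q,r] = [q,r] − [p,r] + [p,q]. For instance
  ∂adg = dg − ag + ad,
  ∂cdg = dg − cg + cd.
The 21×14 boundary matrix has rank 13 and Smith normal form diag(1,1,1,1,1,1,1,1,1,1,1,1,1).

Now H_k = ker ∂_k / im ∂_{k+1}, so:

  H_0: rank C_0 − rank ∂_1 = 7 − 6 = 1, and the invariant factors of ∂_1 are all 1, so H_0 = Z.
  H_1: rank ker ∂_1 − rank ∂_2 = (21 − 6) − 13 = 2, and the invariant factors of ∂_2 are all 1, so H_1 = Z^2.
  H_2: rank ker ∂_2 − rank ∂_3 = (14 − 13) − 0 = 1, and there is no ∂_3, so H_2 = Z.

(K is a triangulation of the torus T^2.)

H_0 ≅ Z,  H_1 ≅ Z^2,  H_2 ≅ Z.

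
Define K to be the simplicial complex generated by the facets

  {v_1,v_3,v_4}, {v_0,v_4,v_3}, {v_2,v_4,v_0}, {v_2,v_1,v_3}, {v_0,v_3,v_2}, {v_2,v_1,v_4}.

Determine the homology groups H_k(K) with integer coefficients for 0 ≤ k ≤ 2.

H_0 = Z,  H_1 = 0,  H_2 = Z.

K has 5 vertices, 9 edges, 6 triangles.
rank ∂_0 = 0, rank ∂_1 = 4 ⇒ b_0 = 5 − 0 − 4 = 1; all invariant factors of ∂_1 are 1 so no torsion. So H_0 ≅ Z.
rank ∂_1 = 4, rank ∂_2 = 5 ⇒ b_1 = 9 − 4 − 5 = 0; all invariant factors of ∂_2 are 1 so no torsion. So H_1 ≅ 0.
rank ∂_2 = 5, rank ∂_3 = 0 ⇒ b_2 = 6 − 5 − 0 = 1. So H_2 ≅ Z.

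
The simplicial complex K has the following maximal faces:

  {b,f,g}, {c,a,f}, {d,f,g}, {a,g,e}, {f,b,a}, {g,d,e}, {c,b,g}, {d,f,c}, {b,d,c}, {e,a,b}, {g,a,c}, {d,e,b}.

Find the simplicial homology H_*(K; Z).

Fix the vertex order a < b < c < d < e < f < g and write every simplex with vertices in increasing order. Then dim K = 2 and the simplices of K are:

  0-simplices (7): a, b, c, d, e, f, g
  1-simplices (18): ab, ac, ae, af, ag, bc, bd, be, bf, bg, cd, cf, cg, de, df, dg, eg, fg
  2-simplices (12): abe, abf, acf, acg, aeg, bcd, bcg, bde, bfg, cdf, deg, dfg

Hence C_0 ≅ Z^7, C_1 ≅ Z^18, C_2 ≅ Z^12.

Boundary ∂_1: C_1 → C_0 is given by ∂[p,q] = [q] − [p]. For instance
  ∂bd = d − b.
The resulting 7×18 matrix has rank 6, and its Smith normal form has invariant factors (1,1,1,1,1,1).

∂_2: C_2 → C_1 sends each 2-simplex [p,q,r] to [q,r] − [p,r] + [p,q]. For instance
  ∂bcg = cg − bg + bc,
  ∂acg = cg − ag + ac.
This gives a 18×12 integer matrix of rank 12; reducing to Smith normal form yields diagonal entries (1,1,1,1,1,1,1,1,1,1,1,2).

Now H_k = ker ∂_k / im ∂_{k+1}, so:

  H_0: rank C_0 − rank ∂_1 = 7 − 6 = 1, and the invariant factors of ∂_1 are all 1, so H_0 ≅ Z.
  H_1: rank ker ∂_1 − rank ∂_2 = (18 − 6) − 12 = 0, and ∂_2 has invariant factor 2 > 1, so H_1 ≅ Z/2.
  H_2: rank ker ∂_2 − rank ∂_3 = (12 − 12) − 0 = 0, and there is no ∂_3, so H_2 ≅ 0.

H_0 = Z,  H_1 = Z/2,  H_2 = 0.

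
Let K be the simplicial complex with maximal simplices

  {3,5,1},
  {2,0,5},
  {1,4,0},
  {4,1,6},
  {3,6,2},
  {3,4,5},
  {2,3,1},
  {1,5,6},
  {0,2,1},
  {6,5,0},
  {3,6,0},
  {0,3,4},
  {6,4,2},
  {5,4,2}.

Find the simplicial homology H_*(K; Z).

We work with the vertex ordering 0 < 1 < 2 < 3 < 4 < 5 < 6. The simplices of K, each written with vertices in increasing order, are:

  0-simplices (7): [0], [1], [2], [3], [4], [5], [6]
  1-simplices (21): [0,1], [0,2], [0,3], [0,4], [0,5], [0,6], [1,2], [1,3], [1,4], [1,5], [1,6], [2,3], [2,4], [2,5], [2,6], [3,4], [3,5], [3,6], [4,5], [4,6], [5,6]
  2-simplices (14): [0,1,2], [0,1,4], [0,2,5], [0,3,4], [0,3,6], [0,5,6], [1,2,3], [1,3,5], [1,4,6], [1,5,6], [2,3,6], [2,4,5], [2,4,6], [3,4,5]

giving chain groups C_0 ≅ Z^7, C_1 ≅ Z^21, C_2 ≅ Z^14.

∂_1: C_1 → C_0 maps an edge to its endpoints' difference, ∂[p,q] = q − p.
This gives a 7×21 integer matrix of rank 6; reducing to Smith normal form yields diagonal entries (1,1,1,1,1,1).

The boundary map ∂_2: C_2 → C_1 sends each 2-simplex [p,q,r] to [q,r] − [p,r] + [p,q]. For instance
  ∂[1,5,6] = [5,6] − [1,6] + [1,5],
  ∂[1,2,3] = [2,3] − [1,3] + [1,2].
The 21×14 boundary matrix has rank 13 and Smith normal form diag(1,1,1,1,1,1,1,1,1,1,1,1,1).

Computing H_k = (kernel of ∂_k) / (image of ∂_{k+1}):

  H_0: rank C_0 − rank ∂_1 = 7 − 6 = 1, and the invariant factors of ∂_1 are all 1, so H_0 = Z.
  H_1: rank ker ∂_1 − rank ∂_2 = (21 − 6) − 13 = 2, and the invariant factors of ∂_2 are all 1, so H_1 = Z^2.
  H_2: rank ker ∂_2 − rank ∂_3 = (14 − 13) − 0 = 1, and there is no ∂_3, so H_2 = Z.

H_0 ≅ Z,  H_1 ≅ Z^2,  H_2 ≅ Z.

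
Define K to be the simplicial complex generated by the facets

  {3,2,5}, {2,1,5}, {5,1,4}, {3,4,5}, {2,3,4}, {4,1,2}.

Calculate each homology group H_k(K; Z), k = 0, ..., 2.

H_0 ≅ Z,  H_1 = 0,  H_2 ≅ Z.

Fix the vertex order 1 < 2 < 3 < 4 < 5 and write every simplex with vertices in increasing order. Then dim K = 2 and the simplices of K are:

  0-simplices (5): [1], [2], [3], [4], [5]
  1-simplices (9): [1,2], [1,4], [1,5], [2,3], [2,4], [2,5], [3,4], [3,5], [4,5]
  2-simplices (6): [1,2,4], [1,2,5], [1,4,5], [2,3,4], [2,3,5], [3,4,5]

Hence C_0 ≅ Z^5, C_1 ≅ Z^9, C_2 ≅ Z^6.

Boundary ∂_1: C_1 → C_0 is given by ∂[p,q] = [q] − [p].
The 5×9 boundary matrix has rank 4 and Smith normal form diag(1,1,1,1).

Boundary ∂_2: C_2 → C_1 acts by ∂[p,q,r] = [q,r] − [p,r] + [p,q]. For instance
  ∂[1,2,4] = [2,4] − [1,4] + [1,2],
  ∂[3,4,5] = [4,5] − [3,5] + [3,4].
This gives a 9×6 integer matrix of rank 5; reducing to Smith normal form yields diagonal entries (1,1,1,1,1).

Reading off H_k = ker ∂_k / im ∂_{k+1}:

  H_0: rank C_0 − rank ∂_1 = 5 − 4 = 1, and the invariant factors of ∂_1 are all 1, so H_0 ≅ Z.
  H_1: rank ker ∂_1 − rank ∂_2 = (9 − 4) − 5 = 0, and the invariant factors of ∂_2 are all 1, so H_1 ≅ 0.
  H_2: rank ker ∂_2 − rank ∂_3 = (6 − 5) − 0 = 1, and there is no ∂_3, so H_2 ≅ Z.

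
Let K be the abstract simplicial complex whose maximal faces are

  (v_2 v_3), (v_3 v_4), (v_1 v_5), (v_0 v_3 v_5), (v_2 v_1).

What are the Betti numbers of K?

b_0 = 1, b_1 = 1, b_2 = 0.

Take the total order v_0 < v_1 < v_2 < v_3 < v_4 < v_5 on the vertex set. Then K (dimension 2) consists of the simplices:

  0-simplices (6): [v_0], [v_1], [v_2], [v_3], [v_4], [v_5]
  1-simplices (7): [v_0,v_3], [v_0,v_5], [v_1,v_2], [v_1,v_5], [v_2,v_3], [v_3,v_4], [v_3,v_5]
  2-simplices (1): [v_0,v_3,v_5]

Hence C_0 ≅ Z^6, C_1 ≅ Z^7, C_2 ≅ Z^1.

Boundary ∂_1: C_1 → C_0 is given by ∂[p,q] = [q] − [p]. For instance
  ∂[v_1,v_2] = [v_2] − [v_1].
The resulting 6×7 matrix has rank 5, and its Smith normal form has invariant factors (1,1,1,1,1).

Boundary ∂_2: C_2 → C_1 acts by ∂[p,q,r] = [q,r] − [p,r] + [p,q]. For instance
  ∂[v_0,v_3,v_5] = [v_3,v_5] − [v_0,v_5] + [v_0,v_3].
The resulting 7×1 matrix has rank 1, and its Smith normal form has invariant factors (1).

From H_k ≅ ker(∂_k) / im(∂_{k+1}) we obtain:

  H_0: rank C_0 − rank ∂_1 = 6 − 5 = 1, and the invariant factors of ∂_1 are all 1, so H_0 = Z.
  H_1: rank ker ∂_1 − rank ∂_2 = (7 − 5) − 1 = 1, and the invariant factors of ∂_2 are all 1, so H_1 = Z.
  H_2: rank ker ∂_2 − rank ∂_3 = (1 − 1) − 0 = 0, and there is no ∂_3, so H_2 = 0.

As a check, the Euler characteristic is 6 − 7 + 1 = 0, which agrees with 1 − 1 + 0 = 0.

Hence the Betti numbers are b_0 = 1, b_1 = 1, b_2 = 0.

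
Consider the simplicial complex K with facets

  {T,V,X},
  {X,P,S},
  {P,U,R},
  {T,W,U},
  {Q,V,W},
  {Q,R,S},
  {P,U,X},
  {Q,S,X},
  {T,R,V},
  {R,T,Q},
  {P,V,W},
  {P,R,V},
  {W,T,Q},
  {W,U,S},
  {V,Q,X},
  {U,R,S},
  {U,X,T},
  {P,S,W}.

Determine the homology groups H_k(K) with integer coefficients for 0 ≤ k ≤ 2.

H_0 = Z,  H_1 = Z × Z/2,  H_2 = 0.

Take the total order P < Q < R < S < T < U < V < W < X on the vertex set. Then K (dimension 2) consists of the simplices:

  0-simplices (9): P, Q, R, S, T, U, V, W, X
  1-simplices (27): PR, PS, PU, PV, PW, PX, QR, QS, QT, QV, QW, QX, RS, RT, RU, RV, SU, SW, SX, TU, TV, TW, TX, UW, UX, VW, VX
  2-simplices (18): PRU, PRV, PSW, PSX, PUX, PVW, QRS, QRT, QSX, QTW, QVW, QVX, RSU, RTV, SUW, TUW, TUX, TVX

so the chain groups are C_0 ≅ Z^9, C_1 ≅ Z^27, C_2 ≅ Z^18.

∂_1: C_1 → C_0 sends each edge [p,q] (with p < q) to q − p. For instance
  ∂PV = V − P.
As a 9×27 matrix over Z this has rank 8, with invariant factors (1,1,1,1,1,1,1,1).

∂_2: C_2 → C_1 sends each 2-simplex [p,q,r] to [q,r] − [p,r] + [p,q]. For instance
  ∂TUX = UX − TX + TU,
  ∂PUX = UX − PX + PU.
This gives a 27×18 integer matrix of rank 18; reducing to Smith normal form yields diagonal entries (1,1,1,1,1,1,1,1,1,1,1,1,1,1,1,1,1,2).

From H_k ≅ ker(∂_k) / im(∂_{k+1}) we obtain:

  H_0: rank C_0 − rank ∂_1 = 9 − 8 = 1, and the invariant factors of ∂_1 are all 1, so H_0 ≅ Z.
  H_1: rank ker ∂_1 − rank ∂_2 = (27 − 8) − 18 = 1, and ∂_2 has invariant factor 2 > 1, so H_1 ≅ Z × Z/2.
  H_2: rank ker ∂_2 − rank ∂_3 = (18 − 18) − 0 = 0, and there is no ∂_3, so H_2 ≅ 0.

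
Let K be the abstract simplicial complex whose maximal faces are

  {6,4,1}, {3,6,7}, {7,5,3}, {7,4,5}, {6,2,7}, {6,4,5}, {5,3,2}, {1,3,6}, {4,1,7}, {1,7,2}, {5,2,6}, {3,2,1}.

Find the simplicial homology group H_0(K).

H_0 = Z.

Fix the vertex order 1 < 2 < 3 < 4 < 5 < 6 < 7 and write every simplex with vertices in increasing order. Then dim K = 2 and the simplices of K are:

  0-simplices (7): [1], [2], [3], [4], [5], [6], [7]
  1-simplices (18): [1,2], [1,3], [1,4], [1,6], [1,7], [2,3], [2,5], [2,6], [2,7], [3,5], [3,6], [3,7], [4,5], [4,6], [4,7], [5,6], [5,7], [6,7]
  2-simplices (12): [1,2,3], [1,2,7], [1,3,6], [1,4,6], [1,4,7], [2,3,5], [2,5,6], [2,6,7], [3,5,7], [3,6,7], [4,5,6], [4,5,7]

Hence C_0 ≅ Z^7, C_1 ≅ Z^18, C_2 ≅ Z^12.

The boundary map ∂_1: C_1 → C_0 maps an edge to its endpoints' difference, ∂[p,q] = q − p.
The 7×18 boundary matrix has rank 6 and Smith normal form diag(1,1,1,1,1,1).

Boundary ∂_2: C_2 → C_1 maps a triangle to the signed sum of its edges. For instance
  ∂[4,5,7] = [5,7] − [4,7] + [4,5],
  ∂[1,2,3] = [2,3] − [1,3] + [1,2].
The resulting 18×12 matrix has rank 12, and its Smith normal form has invariant factors (1,1,1,1,1,1,1,1,1,1,1,2).

Now H_k = ker ∂_k / im ∂_{k+1}, so:

  H_0: rank C_0 − rank ∂_1 = 7 − 6 = 1, and the invariant factors of ∂_1 are all 1, so H_0 = Z.

(K is a triangulation of the real projective plane RP^2.)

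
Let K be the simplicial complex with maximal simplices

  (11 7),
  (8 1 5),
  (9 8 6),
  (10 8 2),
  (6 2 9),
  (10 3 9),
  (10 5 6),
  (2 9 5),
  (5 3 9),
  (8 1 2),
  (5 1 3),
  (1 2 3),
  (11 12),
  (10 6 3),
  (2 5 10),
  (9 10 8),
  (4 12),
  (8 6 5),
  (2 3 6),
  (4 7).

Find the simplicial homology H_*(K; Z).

Fix the vertex order 1 < 2 < 3 < 4 < 5 < 6 < 7 < 8 < 9 < 10 < 11 < 12 and write every simplex with vertices in increasing order. Then dim K = 2 and the simplices of K are:

  0-simplices (12): [1], [2], [3], [4], [5], [6], [7], [8], [9], [10], [11], [12]
  1-simplices (28): (28 of them)
  2-simplices (16): [1,2,3], [1,2,8], [1,3,5], [1,5,8], [2,3,6], [2,5,9], [2,5,10], [2,6,9], [2,8,10], [3,5,9], [3,6,10], [3,9,10], [5,6,8], [5,6,10], [6,8,9], [8,9,10]

so the chain groups are C_0 ≅ Z^12, C_1 ≅ Z^28, C_2 ≅ Z^16.

Boundary ∂_1: C_1 → C_0 is given by ∂[p,q] = [q] − [p].
This gives a 12×28 integer matrix of rank 10; reducing to Smith normal form yields diagonal entries (1,1,1,1,1,1,1,1,1,1).

Boundary ∂_2: C_2 → C_1 sends each 2-simplex [p,q,r] to [q,r] − [p,r] + [p,q]. For instance
  ∂[8,9,10] = [9,10] − [8,10] + [8,9],
  ∂[2,6,9] = [6,9] − [2,9] + [2,6].
The 28×16 boundary matrix has rank 15 and Smith normal form diag(1,1,1,1,1,1,1,1,1,1,1,1,1,1,1).

From H_k ≅ ker(∂_k) / im(∂_{k+1}) we obtain:

  H_0: rank C_0 − rank ∂_1 = 12 − 10 = 2, and the invariant factors of ∂_1 are all 1, so H_0 = Z^2.
  H_1: rank ker ∂_1 − rank ∂_2 = (28 − 10) − 15 = 3, and the invariant factors of ∂_2 are all 1, so H_1 = Z^3.
  H_2: rank ker ∂_2 − rank ∂_3 = (16 − 15) − 0 = 1, and there is no ∂_3, so H_2 = Z.

As a check, the Euler characteristic is 12 − 28 + 16 = 0, which agrees with 2 − 3 + 1 = 0.

H_0 ≅ Z^2,  H_1 ≅ Z^3,  H_2 ≅ Z.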